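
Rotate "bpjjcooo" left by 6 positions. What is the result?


Input: "bpjjcooo", rotate left by 6
First 6 characters: "bpjjco"
Remaining characters: "oo"
Concatenate remaining + first: "oo" + "bpjjco" = "oobpjjco"

oobpjjco


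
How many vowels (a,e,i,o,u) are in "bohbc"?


Input: bohbc
Checking each character:
  'b' at position 0: consonant
  'o' at position 1: vowel (running total: 1)
  'h' at position 2: consonant
  'b' at position 3: consonant
  'c' at position 4: consonant
Total vowels: 1

1


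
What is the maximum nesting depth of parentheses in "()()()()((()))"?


Input: "()()()()((()))"
Tracking depth:
  Position 0 '(': depth becomes 1
  Position 1 ')': depth becomes 0
  Position 2 '(': depth becomes 1
  Position 3 ')': depth becomes 0
  Position 4 '(': depth becomes 1
  Position 5 ')': depth becomes 0
  Position 6 '(': depth becomes 1
  Position 7 ')': depth becomes 0
  Position 8 '(': depth becomes 1
  Position 9 '(': depth becomes 2
  Position 10 '(': depth becomes 3
  Position 11 ')': depth becomes 2
  Position 12 ')': depth becomes 1
  Position 13 ')': depth becomes 0
Maximum depth reached: 3

3


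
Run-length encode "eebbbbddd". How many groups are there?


Input: eebbbbddd
Scanning for consecutive runs:
  Group 1: 'e' x 2 (positions 0-1)
  Group 2: 'b' x 4 (positions 2-5)
  Group 3: 'd' x 3 (positions 6-8)
Total groups: 3

3


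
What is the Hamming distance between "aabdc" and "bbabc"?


Comparing "aabdc" and "bbabc" position by position:
  Position 0: 'a' vs 'b' => differ
  Position 1: 'a' vs 'b' => differ
  Position 2: 'b' vs 'a' => differ
  Position 3: 'd' vs 'b' => differ
  Position 4: 'c' vs 'c' => same
Total differences (Hamming distance): 4

4


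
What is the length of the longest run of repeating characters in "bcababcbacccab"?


Input: "bcababcbacccab"
Scanning for longest run:
  Position 1 ('c'): new char, reset run to 1
  Position 2 ('a'): new char, reset run to 1
  Position 3 ('b'): new char, reset run to 1
  Position 4 ('a'): new char, reset run to 1
  Position 5 ('b'): new char, reset run to 1
  Position 6 ('c'): new char, reset run to 1
  Position 7 ('b'): new char, reset run to 1
  Position 8 ('a'): new char, reset run to 1
  Position 9 ('c'): new char, reset run to 1
  Position 10 ('c'): continues run of 'c', length=2
  Position 11 ('c'): continues run of 'c', length=3
  Position 12 ('a'): new char, reset run to 1
  Position 13 ('b'): new char, reset run to 1
Longest run: 'c' with length 3

3


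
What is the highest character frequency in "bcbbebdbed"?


Input: bcbbebdbed
Character counts:
  'b': 5
  'c': 1
  'd': 2
  'e': 2
Maximum frequency: 5

5


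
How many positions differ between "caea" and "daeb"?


Comparing "caea" and "daeb" position by position:
  Position 0: 'c' vs 'd' => DIFFER
  Position 1: 'a' vs 'a' => same
  Position 2: 'e' vs 'e' => same
  Position 3: 'a' vs 'b' => DIFFER
Positions that differ: 2

2


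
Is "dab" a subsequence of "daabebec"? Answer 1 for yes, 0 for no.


Check if "dab" is a subsequence of "daabebec"
Greedy scan:
  Position 0 ('d'): matches sub[0] = 'd'
  Position 1 ('a'): matches sub[1] = 'a'
  Position 2 ('a'): no match needed
  Position 3 ('b'): matches sub[2] = 'b'
  Position 4 ('e'): no match needed
  Position 5 ('b'): no match needed
  Position 6 ('e'): no match needed
  Position 7 ('c'): no match needed
All 3 characters matched => is a subsequence

1


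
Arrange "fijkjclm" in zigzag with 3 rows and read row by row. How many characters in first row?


Zigzag "fijkjclm" into 3 rows:
Placing characters:
  'f' => row 0
  'i' => row 1
  'j' => row 2
  'k' => row 1
  'j' => row 0
  'c' => row 1
  'l' => row 2
  'm' => row 1
Rows:
  Row 0: "fj"
  Row 1: "ikcm"
  Row 2: "jl"
First row length: 2

2


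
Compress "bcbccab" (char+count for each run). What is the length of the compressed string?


Input: bcbccab
Runs:
  'b' x 1 => "b1"
  'c' x 1 => "c1"
  'b' x 1 => "b1"
  'c' x 2 => "c2"
  'a' x 1 => "a1"
  'b' x 1 => "b1"
Compressed: "b1c1b1c2a1b1"
Compressed length: 12

12


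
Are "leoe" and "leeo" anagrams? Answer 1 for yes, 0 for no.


Strings: "leoe", "leeo"
Sorted first:  eelo
Sorted second: eelo
Sorted forms match => anagrams

1


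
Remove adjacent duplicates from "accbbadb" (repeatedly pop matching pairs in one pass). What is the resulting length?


Input: accbbadb
Stack-based adjacent duplicate removal:
  Read 'a': push. Stack: a
  Read 'c': push. Stack: ac
  Read 'c': matches stack top 'c' => pop. Stack: a
  Read 'b': push. Stack: ab
  Read 'b': matches stack top 'b' => pop. Stack: a
  Read 'a': matches stack top 'a' => pop. Stack: (empty)
  Read 'd': push. Stack: d
  Read 'b': push. Stack: db
Final stack: "db" (length 2)

2


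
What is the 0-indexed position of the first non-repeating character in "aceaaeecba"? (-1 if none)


Input: aceaaeecba
Character frequencies:
  'a': 4
  'b': 1
  'c': 2
  'e': 3
Scanning left to right for freq == 1:
  Position 0 ('a'): freq=4, skip
  Position 1 ('c'): freq=2, skip
  Position 2 ('e'): freq=3, skip
  Position 3 ('a'): freq=4, skip
  Position 4 ('a'): freq=4, skip
  Position 5 ('e'): freq=3, skip
  Position 6 ('e'): freq=3, skip
  Position 7 ('c'): freq=2, skip
  Position 8 ('b'): unique! => answer = 8

8


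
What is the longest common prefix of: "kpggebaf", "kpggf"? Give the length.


Words: kpggebaf, kpggf
  Position 0: all 'k' => match
  Position 1: all 'p' => match
  Position 2: all 'g' => match
  Position 3: all 'g' => match
  Position 4: ('e', 'f') => mismatch, stop
LCP = "kpgg" (length 4)

4


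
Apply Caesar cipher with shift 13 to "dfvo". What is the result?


Caesar cipher: shift "dfvo" by 13
  'd' (pos 3) + 13 = pos 16 = 'q'
  'f' (pos 5) + 13 = pos 18 = 's'
  'v' (pos 21) + 13 = pos 8 = 'i'
  'o' (pos 14) + 13 = pos 1 = 'b'
Result: qsib

qsib


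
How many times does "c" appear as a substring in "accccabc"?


Searching for "c" in "accccabc"
Scanning each position:
  Position 0: "a" => no
  Position 1: "c" => MATCH
  Position 2: "c" => MATCH
  Position 3: "c" => MATCH
  Position 4: "c" => MATCH
  Position 5: "a" => no
  Position 6: "b" => no
  Position 7: "c" => MATCH
Total occurrences: 5

5


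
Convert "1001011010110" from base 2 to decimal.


Input: "1001011010110" in base 2
Positional expansion:
  Digit '1' (value 1) x 2^12 = 4096
  Digit '0' (value 0) x 2^11 = 0
  Digit '0' (value 0) x 2^10 = 0
  Digit '1' (value 1) x 2^9 = 512
  Digit '0' (value 0) x 2^8 = 0
  Digit '1' (value 1) x 2^7 = 128
  Digit '1' (value 1) x 2^6 = 64
  Digit '0' (value 0) x 2^5 = 0
  Digit '1' (value 1) x 2^4 = 16
  Digit '0' (value 0) x 2^3 = 0
  Digit '1' (value 1) x 2^2 = 4
  Digit '1' (value 1) x 2^1 = 2
  Digit '0' (value 0) x 2^0 = 0
Sum = 4822

4822


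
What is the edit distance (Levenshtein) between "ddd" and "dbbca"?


Computing edit distance: "ddd" -> "dbbca"
DP table:
           d    b    b    c    a
      0    1    2    3    4    5
  d   1    0    1    2    3    4
  d   2    1    1    2    3    4
  d   3    2    2    2    3    4
Edit distance = dp[3][5] = 4

4


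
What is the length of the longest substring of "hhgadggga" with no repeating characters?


Input: "hhgadggga"
Sliding window (track last position of each char):
  Position 0 ('h'): window [0,0] length 1 -- new best
  Position 1 ('h'): repeat (last at 0), move window start to 1
  Position 1 ('h'): window [1,1] length 1
  Position 2 ('g'): window [1,2] length 2 -- new best
  Position 3 ('a'): window [1,3] length 3 -- new best
  Position 4 ('d'): window [1,4] length 4 -- new best
  Position 5 ('g'): repeat (last at 2), move window start to 3
  Position 5 ('g'): window [3,5] length 3
  Position 6 ('g'): repeat (last at 5), move window start to 6
  Position 6 ('g'): window [6,6] length 1
  Position 7 ('g'): repeat (last at 6), move window start to 7
  Position 7 ('g'): window [7,7] length 1
  Position 8 ('a'): window [7,8] length 2
Longest substring with no repeats: "hgad" with length 4

4


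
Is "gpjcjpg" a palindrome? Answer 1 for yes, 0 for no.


Input: gpjcjpg
Reversed: gpjcjpg
  Compare pos 0 ('g') with pos 6 ('g'): match
  Compare pos 1 ('p') with pos 5 ('p'): match
  Compare pos 2 ('j') with pos 4 ('j'): match
Result: palindrome

1


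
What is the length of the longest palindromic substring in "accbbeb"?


Input: "accbbeb"
Checking substrings for palindromes:
  [4:7] "beb" (len 3) => palindrome
  [1:3] "cc" (len 2) => palindrome
  [3:5] "bb" (len 2) => palindrome
Longest palindromic substring: "beb" with length 3

3


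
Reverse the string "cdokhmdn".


Input: cdokhmdn
Reading characters right to left:
  Position 7: 'n'
  Position 6: 'd'
  Position 5: 'm'
  Position 4: 'h'
  Position 3: 'k'
  Position 2: 'o'
  Position 1: 'd'
  Position 0: 'c'
Reversed: ndmhkodc

ndmhkodc


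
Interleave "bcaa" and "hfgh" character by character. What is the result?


Interleaving "bcaa" and "hfgh":
  Position 0: 'b' from first, 'h' from second => "bh"
  Position 1: 'c' from first, 'f' from second => "cf"
  Position 2: 'a' from first, 'g' from second => "ag"
  Position 3: 'a' from first, 'h' from second => "ah"
Result: bhcfagah

bhcfagah


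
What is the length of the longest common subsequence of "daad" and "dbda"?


LCS of "daad" and "dbda"
DP table:
           d    b    d    a
      0    0    0    0    0
  d   0    1    1    1    1
  a   0    1    1    1    2
  a   0    1    1    1    2
  d   0    1    1    2    2
LCS length = dp[4][4] = 2

2


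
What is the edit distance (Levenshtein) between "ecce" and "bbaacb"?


Computing edit distance: "ecce" -> "bbaacb"
DP table:
           b    b    a    a    c    b
      0    1    2    3    4    5    6
  e   1    1    2    3    4    5    6
  c   2    2    2    3    4    4    5
  c   3    3    3    3    4    4    5
  e   4    4    4    4    4    5    5
Edit distance = dp[4][6] = 5

5


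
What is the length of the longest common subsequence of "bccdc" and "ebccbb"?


LCS of "bccdc" and "ebccbb"
DP table:
           e    b    c    c    b    b
      0    0    0    0    0    0    0
  b   0    0    1    1    1    1    1
  c   0    0    1    2    2    2    2
  c   0    0    1    2    3    3    3
  d   0    0    1    2    3    3    3
  c   0    0    1    2    3    3    3
LCS length = dp[5][6] = 3

3


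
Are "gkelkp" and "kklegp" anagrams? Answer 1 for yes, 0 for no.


Strings: "gkelkp", "kklegp"
Sorted first:  egkklp
Sorted second: egkklp
Sorted forms match => anagrams

1


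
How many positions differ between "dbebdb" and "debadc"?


Comparing "dbebdb" and "debadc" position by position:
  Position 0: 'd' vs 'd' => same
  Position 1: 'b' vs 'e' => DIFFER
  Position 2: 'e' vs 'b' => DIFFER
  Position 3: 'b' vs 'a' => DIFFER
  Position 4: 'd' vs 'd' => same
  Position 5: 'b' vs 'c' => DIFFER
Positions that differ: 4

4


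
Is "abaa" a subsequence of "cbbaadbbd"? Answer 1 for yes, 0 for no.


Check if "abaa" is a subsequence of "cbbaadbbd"
Greedy scan:
  Position 0 ('c'): no match needed
  Position 1 ('b'): no match needed
  Position 2 ('b'): no match needed
  Position 3 ('a'): matches sub[0] = 'a'
  Position 4 ('a'): no match needed
  Position 5 ('d'): no match needed
  Position 6 ('b'): matches sub[1] = 'b'
  Position 7 ('b'): no match needed
  Position 8 ('d'): no match needed
Only matched 2/4 characters => not a subsequence

0


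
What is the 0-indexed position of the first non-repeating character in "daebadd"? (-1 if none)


Input: daebadd
Character frequencies:
  'a': 2
  'b': 1
  'd': 3
  'e': 1
Scanning left to right for freq == 1:
  Position 0 ('d'): freq=3, skip
  Position 1 ('a'): freq=2, skip
  Position 2 ('e'): unique! => answer = 2

2


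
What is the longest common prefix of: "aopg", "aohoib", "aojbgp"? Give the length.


Words: aopg, aohoib, aojbgp
  Position 0: all 'a' => match
  Position 1: all 'o' => match
  Position 2: ('p', 'h', 'j') => mismatch, stop
LCP = "ao" (length 2)

2


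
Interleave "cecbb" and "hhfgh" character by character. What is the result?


Interleaving "cecbb" and "hhfgh":
  Position 0: 'c' from first, 'h' from second => "ch"
  Position 1: 'e' from first, 'h' from second => "eh"
  Position 2: 'c' from first, 'f' from second => "cf"
  Position 3: 'b' from first, 'g' from second => "bg"
  Position 4: 'b' from first, 'h' from second => "bh"
Result: chehcfbgbh

chehcfbgbh


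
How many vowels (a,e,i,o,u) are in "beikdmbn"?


Input: beikdmbn
Checking each character:
  'b' at position 0: consonant
  'e' at position 1: vowel (running total: 1)
  'i' at position 2: vowel (running total: 2)
  'k' at position 3: consonant
  'd' at position 4: consonant
  'm' at position 5: consonant
  'b' at position 6: consonant
  'n' at position 7: consonant
Total vowels: 2

2


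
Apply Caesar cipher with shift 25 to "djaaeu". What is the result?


Caesar cipher: shift "djaaeu" by 25
  'd' (pos 3) + 25 = pos 2 = 'c'
  'j' (pos 9) + 25 = pos 8 = 'i'
  'a' (pos 0) + 25 = pos 25 = 'z'
  'a' (pos 0) + 25 = pos 25 = 'z'
  'e' (pos 4) + 25 = pos 3 = 'd'
  'u' (pos 20) + 25 = pos 19 = 't'
Result: cizzdt

cizzdt


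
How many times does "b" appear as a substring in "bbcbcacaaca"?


Searching for "b" in "bbcbcacaaca"
Scanning each position:
  Position 0: "b" => MATCH
  Position 1: "b" => MATCH
  Position 2: "c" => no
  Position 3: "b" => MATCH
  Position 4: "c" => no
  Position 5: "a" => no
  Position 6: "c" => no
  Position 7: "a" => no
  Position 8: "a" => no
  Position 9: "c" => no
  Position 10: "a" => no
Total occurrences: 3

3


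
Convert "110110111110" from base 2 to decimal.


Input: "110110111110" in base 2
Positional expansion:
  Digit '1' (value 1) x 2^11 = 2048
  Digit '1' (value 1) x 2^10 = 1024
  Digit '0' (value 0) x 2^9 = 0
  Digit '1' (value 1) x 2^8 = 256
  Digit '1' (value 1) x 2^7 = 128
  Digit '0' (value 0) x 2^6 = 0
  Digit '1' (value 1) x 2^5 = 32
  Digit '1' (value 1) x 2^4 = 16
  Digit '1' (value 1) x 2^3 = 8
  Digit '1' (value 1) x 2^2 = 4
  Digit '1' (value 1) x 2^1 = 2
  Digit '0' (value 0) x 2^0 = 0
Sum = 3518

3518


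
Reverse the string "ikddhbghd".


Input: ikddhbghd
Reading characters right to left:
  Position 8: 'd'
  Position 7: 'h'
  Position 6: 'g'
  Position 5: 'b'
  Position 4: 'h'
  Position 3: 'd'
  Position 2: 'd'
  Position 1: 'k'
  Position 0: 'i'
Reversed: dhgbhddki

dhgbhddki


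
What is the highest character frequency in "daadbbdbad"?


Input: daadbbdbad
Character counts:
  'a': 3
  'b': 3
  'd': 4
Maximum frequency: 4

4


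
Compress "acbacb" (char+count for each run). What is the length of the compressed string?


Input: acbacb
Runs:
  'a' x 1 => "a1"
  'c' x 1 => "c1"
  'b' x 1 => "b1"
  'a' x 1 => "a1"
  'c' x 1 => "c1"
  'b' x 1 => "b1"
Compressed: "a1c1b1a1c1b1"
Compressed length: 12

12


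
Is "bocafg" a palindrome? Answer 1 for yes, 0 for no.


Input: bocafg
Reversed: gfacob
  Compare pos 0 ('b') with pos 5 ('g'): MISMATCH
  Compare pos 1 ('o') with pos 4 ('f'): MISMATCH
  Compare pos 2 ('c') with pos 3 ('a'): MISMATCH
Result: not a palindrome

0


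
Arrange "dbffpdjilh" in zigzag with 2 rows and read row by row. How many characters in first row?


Zigzag "dbffpdjilh" into 2 rows:
Placing characters:
  'd' => row 0
  'b' => row 1
  'f' => row 0
  'f' => row 1
  'p' => row 0
  'd' => row 1
  'j' => row 0
  'i' => row 1
  'l' => row 0
  'h' => row 1
Rows:
  Row 0: "dfpjl"
  Row 1: "bfdih"
First row length: 5

5


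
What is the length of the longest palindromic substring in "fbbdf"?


Input: "fbbdf"
Checking substrings for palindromes:
  [1:3] "bb" (len 2) => palindrome
Longest palindromic substring: "bb" with length 2

2


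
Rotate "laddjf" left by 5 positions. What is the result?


Input: "laddjf", rotate left by 5
First 5 characters: "laddj"
Remaining characters: "f"
Concatenate remaining + first: "f" + "laddj" = "fladdj"

fladdj


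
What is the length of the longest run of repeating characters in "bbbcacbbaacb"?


Input: "bbbcacbbaacb"
Scanning for longest run:
  Position 1 ('b'): continues run of 'b', length=2
  Position 2 ('b'): continues run of 'b', length=3
  Position 3 ('c'): new char, reset run to 1
  Position 4 ('a'): new char, reset run to 1
  Position 5 ('c'): new char, reset run to 1
  Position 6 ('b'): new char, reset run to 1
  Position 7 ('b'): continues run of 'b', length=2
  Position 8 ('a'): new char, reset run to 1
  Position 9 ('a'): continues run of 'a', length=2
  Position 10 ('c'): new char, reset run to 1
  Position 11 ('b'): new char, reset run to 1
Longest run: 'b' with length 3

3


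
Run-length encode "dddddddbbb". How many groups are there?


Input: dddddddbbb
Scanning for consecutive runs:
  Group 1: 'd' x 7 (positions 0-6)
  Group 2: 'b' x 3 (positions 7-9)
Total groups: 2

2


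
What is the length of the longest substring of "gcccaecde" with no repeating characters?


Input: "gcccaecde"
Sliding window (track last position of each char):
  Position 0 ('g'): window [0,0] length 1 -- new best
  Position 1 ('c'): window [0,1] length 2 -- new best
  Position 2 ('c'): repeat (last at 1), move window start to 2
  Position 2 ('c'): window [2,2] length 1
  Position 3 ('c'): repeat (last at 2), move window start to 3
  Position 3 ('c'): window [3,3] length 1
  Position 4 ('a'): window [3,4] length 2
  Position 5 ('e'): window [3,5] length 3 -- new best
  Position 6 ('c'): repeat (last at 3), move window start to 4
  Position 6 ('c'): window [4,6] length 3
  Position 7 ('d'): window [4,7] length 4 -- new best
  Position 8 ('e'): repeat (last at 5), move window start to 6
  Position 8 ('e'): window [6,8] length 3
Longest substring with no repeats: "aecd" with length 4

4


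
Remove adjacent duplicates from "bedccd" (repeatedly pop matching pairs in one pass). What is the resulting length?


Input: bedccd
Stack-based adjacent duplicate removal:
  Read 'b': push. Stack: b
  Read 'e': push. Stack: be
  Read 'd': push. Stack: bed
  Read 'c': push. Stack: bedc
  Read 'c': matches stack top 'c' => pop. Stack: bed
  Read 'd': matches stack top 'd' => pop. Stack: be
Final stack: "be" (length 2)

2


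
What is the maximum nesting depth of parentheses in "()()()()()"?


Input: "()()()()()"
Tracking depth:
  Position 0 '(': depth becomes 1
  Position 1 ')': depth becomes 0
  Position 2 '(': depth becomes 1
  Position 3 ')': depth becomes 0
  Position 4 '(': depth becomes 1
  Position 5 ')': depth becomes 0
  Position 6 '(': depth becomes 1
  Position 7 ')': depth becomes 0
  Position 8 '(': depth becomes 1
  Position 9 ')': depth becomes 0
Maximum depth reached: 1

1


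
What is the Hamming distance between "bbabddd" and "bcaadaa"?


Comparing "bbabddd" and "bcaadaa" position by position:
  Position 0: 'b' vs 'b' => same
  Position 1: 'b' vs 'c' => differ
  Position 2: 'a' vs 'a' => same
  Position 3: 'b' vs 'a' => differ
  Position 4: 'd' vs 'd' => same
  Position 5: 'd' vs 'a' => differ
  Position 6: 'd' vs 'a' => differ
Total differences (Hamming distance): 4

4


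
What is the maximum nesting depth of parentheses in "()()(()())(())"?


Input: "()()(()())(())"
Tracking depth:
  Position 0 '(': depth becomes 1
  Position 1 ')': depth becomes 0
  Position 2 '(': depth becomes 1
  Position 3 ')': depth becomes 0
  Position 4 '(': depth becomes 1
  Position 5 '(': depth becomes 2
  Position 6 ')': depth becomes 1
  Position 7 '(': depth becomes 2
  Position 8 ')': depth becomes 1
  Position 9 ')': depth becomes 0
  Position 10 '(': depth becomes 1
  Position 11 '(': depth becomes 2
  Position 12 ')': depth becomes 1
  Position 13 ')': depth becomes 0
Maximum depth reached: 2

2


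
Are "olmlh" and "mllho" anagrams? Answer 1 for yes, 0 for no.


Strings: "olmlh", "mllho"
Sorted first:  hllmo
Sorted second: hllmo
Sorted forms match => anagrams

1


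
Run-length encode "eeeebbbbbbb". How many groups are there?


Input: eeeebbbbbbb
Scanning for consecutive runs:
  Group 1: 'e' x 4 (positions 0-3)
  Group 2: 'b' x 7 (positions 4-10)
Total groups: 2

2


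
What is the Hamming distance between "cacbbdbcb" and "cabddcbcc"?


Comparing "cacbbdbcb" and "cabddcbcc" position by position:
  Position 0: 'c' vs 'c' => same
  Position 1: 'a' vs 'a' => same
  Position 2: 'c' vs 'b' => differ
  Position 3: 'b' vs 'd' => differ
  Position 4: 'b' vs 'd' => differ
  Position 5: 'd' vs 'c' => differ
  Position 6: 'b' vs 'b' => same
  Position 7: 'c' vs 'c' => same
  Position 8: 'b' vs 'c' => differ
Total differences (Hamming distance): 5

5


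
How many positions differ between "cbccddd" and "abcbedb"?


Comparing "cbccddd" and "abcbedb" position by position:
  Position 0: 'c' vs 'a' => DIFFER
  Position 1: 'b' vs 'b' => same
  Position 2: 'c' vs 'c' => same
  Position 3: 'c' vs 'b' => DIFFER
  Position 4: 'd' vs 'e' => DIFFER
  Position 5: 'd' vs 'd' => same
  Position 6: 'd' vs 'b' => DIFFER
Positions that differ: 4

4


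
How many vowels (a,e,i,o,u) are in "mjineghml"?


Input: mjineghml
Checking each character:
  'm' at position 0: consonant
  'j' at position 1: consonant
  'i' at position 2: vowel (running total: 1)
  'n' at position 3: consonant
  'e' at position 4: vowel (running total: 2)
  'g' at position 5: consonant
  'h' at position 6: consonant
  'm' at position 7: consonant
  'l' at position 8: consonant
Total vowels: 2

2


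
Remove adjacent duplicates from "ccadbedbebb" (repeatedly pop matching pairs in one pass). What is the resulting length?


Input: ccadbedbebb
Stack-based adjacent duplicate removal:
  Read 'c': push. Stack: c
  Read 'c': matches stack top 'c' => pop. Stack: (empty)
  Read 'a': push. Stack: a
  Read 'd': push. Stack: ad
  Read 'b': push. Stack: adb
  Read 'e': push. Stack: adbe
  Read 'd': push. Stack: adbed
  Read 'b': push. Stack: adbedb
  Read 'e': push. Stack: adbedbe
  Read 'b': push. Stack: adbedbeb
  Read 'b': matches stack top 'b' => pop. Stack: adbedbe
Final stack: "adbedbe" (length 7)

7


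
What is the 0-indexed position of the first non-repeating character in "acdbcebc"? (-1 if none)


Input: acdbcebc
Character frequencies:
  'a': 1
  'b': 2
  'c': 3
  'd': 1
  'e': 1
Scanning left to right for freq == 1:
  Position 0 ('a'): unique! => answer = 0

0


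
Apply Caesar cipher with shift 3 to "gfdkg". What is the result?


Caesar cipher: shift "gfdkg" by 3
  'g' (pos 6) + 3 = pos 9 = 'j'
  'f' (pos 5) + 3 = pos 8 = 'i'
  'd' (pos 3) + 3 = pos 6 = 'g'
  'k' (pos 10) + 3 = pos 13 = 'n'
  'g' (pos 6) + 3 = pos 9 = 'j'
Result: jignj

jignj


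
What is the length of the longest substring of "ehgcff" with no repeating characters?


Input: "ehgcff"
Sliding window (track last position of each char):
  Position 0 ('e'): window [0,0] length 1 -- new best
  Position 1 ('h'): window [0,1] length 2 -- new best
  Position 2 ('g'): window [0,2] length 3 -- new best
  Position 3 ('c'): window [0,3] length 4 -- new best
  Position 4 ('f'): window [0,4] length 5 -- new best
  Position 5 ('f'): repeat (last at 4), move window start to 5
  Position 5 ('f'): window [5,5] length 1
Longest substring with no repeats: "ehgcf" with length 5

5


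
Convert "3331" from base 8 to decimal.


Input: "3331" in base 8
Positional expansion:
  Digit '3' (value 3) x 8^3 = 1536
  Digit '3' (value 3) x 8^2 = 192
  Digit '3' (value 3) x 8^1 = 24
  Digit '1' (value 1) x 8^0 = 1
Sum = 1753

1753


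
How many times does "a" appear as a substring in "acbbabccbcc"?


Searching for "a" in "acbbabccbcc"
Scanning each position:
  Position 0: "a" => MATCH
  Position 1: "c" => no
  Position 2: "b" => no
  Position 3: "b" => no
  Position 4: "a" => MATCH
  Position 5: "b" => no
  Position 6: "c" => no
  Position 7: "c" => no
  Position 8: "b" => no
  Position 9: "c" => no
  Position 10: "c" => no
Total occurrences: 2

2


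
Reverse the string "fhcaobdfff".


Input: fhcaobdfff
Reading characters right to left:
  Position 9: 'f'
  Position 8: 'f'
  Position 7: 'f'
  Position 6: 'd'
  Position 5: 'b'
  Position 4: 'o'
  Position 3: 'a'
  Position 2: 'c'
  Position 1: 'h'
  Position 0: 'f'
Reversed: fffdboachf

fffdboachf


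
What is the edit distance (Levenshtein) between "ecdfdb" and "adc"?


Computing edit distance: "ecdfdb" -> "adc"
DP table:
           a    d    c
      0    1    2    3
  e   1    1    2    3
  c   2    2    2    2
  d   3    3    2    3
  f   4    4    3    3
  d   5    5    4    4
  b   6    6    5    5
Edit distance = dp[6][3] = 5

5


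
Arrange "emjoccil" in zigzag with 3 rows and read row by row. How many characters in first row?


Zigzag "emjoccil" into 3 rows:
Placing characters:
  'e' => row 0
  'm' => row 1
  'j' => row 2
  'o' => row 1
  'c' => row 0
  'c' => row 1
  'i' => row 2
  'l' => row 1
Rows:
  Row 0: "ec"
  Row 1: "mocl"
  Row 2: "ji"
First row length: 2

2


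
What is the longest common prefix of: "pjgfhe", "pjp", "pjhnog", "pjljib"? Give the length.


Words: pjgfhe, pjp, pjhnog, pjljib
  Position 0: all 'p' => match
  Position 1: all 'j' => match
  Position 2: ('g', 'p', 'h', 'l') => mismatch, stop
LCP = "pj" (length 2)

2


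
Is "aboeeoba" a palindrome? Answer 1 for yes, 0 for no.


Input: aboeeoba
Reversed: aboeeoba
  Compare pos 0 ('a') with pos 7 ('a'): match
  Compare pos 1 ('b') with pos 6 ('b'): match
  Compare pos 2 ('o') with pos 5 ('o'): match
  Compare pos 3 ('e') with pos 4 ('e'): match
Result: palindrome

1


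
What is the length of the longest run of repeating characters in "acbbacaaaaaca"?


Input: "acbbacaaaaaca"
Scanning for longest run:
  Position 1 ('c'): new char, reset run to 1
  Position 2 ('b'): new char, reset run to 1
  Position 3 ('b'): continues run of 'b', length=2
  Position 4 ('a'): new char, reset run to 1
  Position 5 ('c'): new char, reset run to 1
  Position 6 ('a'): new char, reset run to 1
  Position 7 ('a'): continues run of 'a', length=2
  Position 8 ('a'): continues run of 'a', length=3
  Position 9 ('a'): continues run of 'a', length=4
  Position 10 ('a'): continues run of 'a', length=5
  Position 11 ('c'): new char, reset run to 1
  Position 12 ('a'): new char, reset run to 1
Longest run: 'a' with length 5

5


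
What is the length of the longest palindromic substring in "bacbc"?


Input: "bacbc"
Checking substrings for palindromes:
  [2:5] "cbc" (len 3) => palindrome
Longest palindromic substring: "cbc" with length 3

3


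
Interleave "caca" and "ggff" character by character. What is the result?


Interleaving "caca" and "ggff":
  Position 0: 'c' from first, 'g' from second => "cg"
  Position 1: 'a' from first, 'g' from second => "ag"
  Position 2: 'c' from first, 'f' from second => "cf"
  Position 3: 'a' from first, 'f' from second => "af"
Result: cgagcfaf

cgagcfaf


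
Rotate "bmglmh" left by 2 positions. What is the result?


Input: "bmglmh", rotate left by 2
First 2 characters: "bm"
Remaining characters: "glmh"
Concatenate remaining + first: "glmh" + "bm" = "glmhbm"

glmhbm


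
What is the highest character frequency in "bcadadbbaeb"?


Input: bcadadbbaeb
Character counts:
  'a': 3
  'b': 4
  'c': 1
  'd': 2
  'e': 1
Maximum frequency: 4

4


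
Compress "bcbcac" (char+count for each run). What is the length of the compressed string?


Input: bcbcac
Runs:
  'b' x 1 => "b1"
  'c' x 1 => "c1"
  'b' x 1 => "b1"
  'c' x 1 => "c1"
  'a' x 1 => "a1"
  'c' x 1 => "c1"
Compressed: "b1c1b1c1a1c1"
Compressed length: 12

12


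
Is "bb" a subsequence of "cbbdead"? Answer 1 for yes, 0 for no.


Check if "bb" is a subsequence of "cbbdead"
Greedy scan:
  Position 0 ('c'): no match needed
  Position 1 ('b'): matches sub[0] = 'b'
  Position 2 ('b'): matches sub[1] = 'b'
  Position 3 ('d'): no match needed
  Position 4 ('e'): no match needed
  Position 5 ('a'): no match needed
  Position 6 ('d'): no match needed
All 2 characters matched => is a subsequence

1


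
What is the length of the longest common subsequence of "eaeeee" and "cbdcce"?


LCS of "eaeeee" and "cbdcce"
DP table:
           c    b    d    c    c    e
      0    0    0    0    0    0    0
  e   0    0    0    0    0    0    1
  a   0    0    0    0    0    0    1
  e   0    0    0    0    0    0    1
  e   0    0    0    0    0    0    1
  e   0    0    0    0    0    0    1
  e   0    0    0    0    0    0    1
LCS length = dp[6][6] = 1

1


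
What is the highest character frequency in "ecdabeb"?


Input: ecdabeb
Character counts:
  'a': 1
  'b': 2
  'c': 1
  'd': 1
  'e': 2
Maximum frequency: 2

2


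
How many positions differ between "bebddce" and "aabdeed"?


Comparing "bebddce" and "aabdeed" position by position:
  Position 0: 'b' vs 'a' => DIFFER
  Position 1: 'e' vs 'a' => DIFFER
  Position 2: 'b' vs 'b' => same
  Position 3: 'd' vs 'd' => same
  Position 4: 'd' vs 'e' => DIFFER
  Position 5: 'c' vs 'e' => DIFFER
  Position 6: 'e' vs 'd' => DIFFER
Positions that differ: 5

5


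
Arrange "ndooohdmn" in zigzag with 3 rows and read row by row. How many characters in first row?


Zigzag "ndooohdmn" into 3 rows:
Placing characters:
  'n' => row 0
  'd' => row 1
  'o' => row 2
  'o' => row 1
  'o' => row 0
  'h' => row 1
  'd' => row 2
  'm' => row 1
  'n' => row 0
Rows:
  Row 0: "non"
  Row 1: "dohm"
  Row 2: "od"
First row length: 3

3


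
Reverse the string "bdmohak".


Input: bdmohak
Reading characters right to left:
  Position 6: 'k'
  Position 5: 'a'
  Position 4: 'h'
  Position 3: 'o'
  Position 2: 'm'
  Position 1: 'd'
  Position 0: 'b'
Reversed: kahomdb

kahomdb


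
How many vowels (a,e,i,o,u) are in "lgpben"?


Input: lgpben
Checking each character:
  'l' at position 0: consonant
  'g' at position 1: consonant
  'p' at position 2: consonant
  'b' at position 3: consonant
  'e' at position 4: vowel (running total: 1)
  'n' at position 5: consonant
Total vowels: 1

1


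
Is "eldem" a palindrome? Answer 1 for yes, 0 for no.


Input: eldem
Reversed: medle
  Compare pos 0 ('e') with pos 4 ('m'): MISMATCH
  Compare pos 1 ('l') with pos 3 ('e'): MISMATCH
Result: not a palindrome

0


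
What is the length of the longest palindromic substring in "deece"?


Input: "deece"
Checking substrings for palindromes:
  [2:5] "ece" (len 3) => palindrome
  [1:3] "ee" (len 2) => palindrome
Longest palindromic substring: "ece" with length 3

3


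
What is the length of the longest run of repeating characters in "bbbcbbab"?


Input: "bbbcbbab"
Scanning for longest run:
  Position 1 ('b'): continues run of 'b', length=2
  Position 2 ('b'): continues run of 'b', length=3
  Position 3 ('c'): new char, reset run to 1
  Position 4 ('b'): new char, reset run to 1
  Position 5 ('b'): continues run of 'b', length=2
  Position 6 ('a'): new char, reset run to 1
  Position 7 ('b'): new char, reset run to 1
Longest run: 'b' with length 3

3


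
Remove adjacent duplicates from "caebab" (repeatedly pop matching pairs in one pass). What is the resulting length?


Input: caebab
Stack-based adjacent duplicate removal:
  Read 'c': push. Stack: c
  Read 'a': push. Stack: ca
  Read 'e': push. Stack: cae
  Read 'b': push. Stack: caeb
  Read 'a': push. Stack: caeba
  Read 'b': push. Stack: caebab
Final stack: "caebab" (length 6)

6


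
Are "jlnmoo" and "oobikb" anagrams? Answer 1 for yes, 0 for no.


Strings: "jlnmoo", "oobikb"
Sorted first:  jlmnoo
Sorted second: bbikoo
Differ at position 0: 'j' vs 'b' => not anagrams

0


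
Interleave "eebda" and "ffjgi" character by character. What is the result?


Interleaving "eebda" and "ffjgi":
  Position 0: 'e' from first, 'f' from second => "ef"
  Position 1: 'e' from first, 'f' from second => "ef"
  Position 2: 'b' from first, 'j' from second => "bj"
  Position 3: 'd' from first, 'g' from second => "dg"
  Position 4: 'a' from first, 'i' from second => "ai"
Result: efefbjdgai

efefbjdgai


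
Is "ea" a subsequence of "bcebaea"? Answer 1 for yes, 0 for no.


Check if "ea" is a subsequence of "bcebaea"
Greedy scan:
  Position 0 ('b'): no match needed
  Position 1 ('c'): no match needed
  Position 2 ('e'): matches sub[0] = 'e'
  Position 3 ('b'): no match needed
  Position 4 ('a'): matches sub[1] = 'a'
  Position 5 ('e'): no match needed
  Position 6 ('a'): no match needed
All 2 characters matched => is a subsequence

1


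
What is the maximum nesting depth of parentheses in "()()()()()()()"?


Input: "()()()()()()()"
Tracking depth:
  Position 0 '(': depth becomes 1
  Position 1 ')': depth becomes 0
  Position 2 '(': depth becomes 1
  Position 3 ')': depth becomes 0
  Position 4 '(': depth becomes 1
  Position 5 ')': depth becomes 0
  Position 6 '(': depth becomes 1
  Position 7 ')': depth becomes 0
  Position 8 '(': depth becomes 1
  Position 9 ')': depth becomes 0
  Position 10 '(': depth becomes 1
  Position 11 ')': depth becomes 0
  Position 12 '(': depth becomes 1
  Position 13 ')': depth becomes 0
Maximum depth reached: 1

1


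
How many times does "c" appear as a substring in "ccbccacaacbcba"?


Searching for "c" in "ccbccacaacbcba"
Scanning each position:
  Position 0: "c" => MATCH
  Position 1: "c" => MATCH
  Position 2: "b" => no
  Position 3: "c" => MATCH
  Position 4: "c" => MATCH
  Position 5: "a" => no
  Position 6: "c" => MATCH
  Position 7: "a" => no
  Position 8: "a" => no
  Position 9: "c" => MATCH
  Position 10: "b" => no
  Position 11: "c" => MATCH
  Position 12: "b" => no
  Position 13: "a" => no
Total occurrences: 7

7


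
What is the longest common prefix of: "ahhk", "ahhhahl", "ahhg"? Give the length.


Words: ahhk, ahhhahl, ahhg
  Position 0: all 'a' => match
  Position 1: all 'h' => match
  Position 2: all 'h' => match
  Position 3: ('k', 'h', 'g') => mismatch, stop
LCP = "ahh" (length 3)

3


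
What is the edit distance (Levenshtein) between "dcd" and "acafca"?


Computing edit distance: "dcd" -> "acafca"
DP table:
           a    c    a    f    c    a
      0    1    2    3    4    5    6
  d   1    1    2    3    4    5    6
  c   2    2    1    2    3    4    5
  d   3    3    2    2    3    4    5
Edit distance = dp[3][6] = 5

5


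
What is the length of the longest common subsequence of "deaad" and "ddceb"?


LCS of "deaad" and "ddceb"
DP table:
           d    d    c    e    b
      0    0    0    0    0    0
  d   0    1    1    1    1    1
  e   0    1    1    1    2    2
  a   0    1    1    1    2    2
  a   0    1    1    1    2    2
  d   0    1    2    2    2    2
LCS length = dp[5][5] = 2

2


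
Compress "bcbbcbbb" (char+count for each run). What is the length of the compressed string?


Input: bcbbcbbb
Runs:
  'b' x 1 => "b1"
  'c' x 1 => "c1"
  'b' x 2 => "b2"
  'c' x 1 => "c1"
  'b' x 3 => "b3"
Compressed: "b1c1b2c1b3"
Compressed length: 10

10


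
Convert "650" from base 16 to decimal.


Input: "650" in base 16
Positional expansion:
  Digit '6' (value 6) x 16^2 = 1536
  Digit '5' (value 5) x 16^1 = 80
  Digit '0' (value 0) x 16^0 = 0
Sum = 1616

1616


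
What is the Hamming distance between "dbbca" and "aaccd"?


Comparing "dbbca" and "aaccd" position by position:
  Position 0: 'd' vs 'a' => differ
  Position 1: 'b' vs 'a' => differ
  Position 2: 'b' vs 'c' => differ
  Position 3: 'c' vs 'c' => same
  Position 4: 'a' vs 'd' => differ
Total differences (Hamming distance): 4

4


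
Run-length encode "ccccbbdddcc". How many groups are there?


Input: ccccbbdddcc
Scanning for consecutive runs:
  Group 1: 'c' x 4 (positions 0-3)
  Group 2: 'b' x 2 (positions 4-5)
  Group 3: 'd' x 3 (positions 6-8)
  Group 4: 'c' x 2 (positions 9-10)
Total groups: 4

4


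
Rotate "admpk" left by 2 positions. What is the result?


Input: "admpk", rotate left by 2
First 2 characters: "ad"
Remaining characters: "mpk"
Concatenate remaining + first: "mpk" + "ad" = "mpkad"

mpkad


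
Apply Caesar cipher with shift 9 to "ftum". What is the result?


Caesar cipher: shift "ftum" by 9
  'f' (pos 5) + 9 = pos 14 = 'o'
  't' (pos 19) + 9 = pos 2 = 'c'
  'u' (pos 20) + 9 = pos 3 = 'd'
  'm' (pos 12) + 9 = pos 21 = 'v'
Result: ocdv

ocdv


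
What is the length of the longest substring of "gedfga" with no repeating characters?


Input: "gedfga"
Sliding window (track last position of each char):
  Position 0 ('g'): window [0,0] length 1 -- new best
  Position 1 ('e'): window [0,1] length 2 -- new best
  Position 2 ('d'): window [0,2] length 3 -- new best
  Position 3 ('f'): window [0,3] length 4 -- new best
  Position 4 ('g'): repeat (last at 0), move window start to 1
  Position 4 ('g'): window [1,4] length 4
  Position 5 ('a'): window [1,5] length 5 -- new best
Longest substring with no repeats: "edfga" with length 5

5


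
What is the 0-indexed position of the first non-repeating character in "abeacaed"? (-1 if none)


Input: abeacaed
Character frequencies:
  'a': 3
  'b': 1
  'c': 1
  'd': 1
  'e': 2
Scanning left to right for freq == 1:
  Position 0 ('a'): freq=3, skip
  Position 1 ('b'): unique! => answer = 1

1


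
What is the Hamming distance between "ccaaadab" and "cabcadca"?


Comparing "ccaaadab" and "cabcadca" position by position:
  Position 0: 'c' vs 'c' => same
  Position 1: 'c' vs 'a' => differ
  Position 2: 'a' vs 'b' => differ
  Position 3: 'a' vs 'c' => differ
  Position 4: 'a' vs 'a' => same
  Position 5: 'd' vs 'd' => same
  Position 6: 'a' vs 'c' => differ
  Position 7: 'b' vs 'a' => differ
Total differences (Hamming distance): 5

5


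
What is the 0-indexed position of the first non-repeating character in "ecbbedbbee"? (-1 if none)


Input: ecbbedbbee
Character frequencies:
  'b': 4
  'c': 1
  'd': 1
  'e': 4
Scanning left to right for freq == 1:
  Position 0 ('e'): freq=4, skip
  Position 1 ('c'): unique! => answer = 1

1


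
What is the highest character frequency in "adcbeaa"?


Input: adcbeaa
Character counts:
  'a': 3
  'b': 1
  'c': 1
  'd': 1
  'e': 1
Maximum frequency: 3

3


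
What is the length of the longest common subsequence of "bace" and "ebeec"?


LCS of "bace" and "ebeec"
DP table:
           e    b    e    e    c
      0    0    0    0    0    0
  b   0    0    1    1    1    1
  a   0    0    1    1    1    1
  c   0    0    1    1    1    2
  e   0    1    1    2    2    2
LCS length = dp[4][5] = 2

2


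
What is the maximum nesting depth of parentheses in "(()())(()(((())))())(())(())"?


Input: "(()())(()(((())))())(())(())"
Tracking depth:
  Position 0 '(': depth becomes 1
  Position 1 '(': depth becomes 2
  Position 2 ')': depth becomes 1
  Position 3 '(': depth becomes 2
  Position 4 ')': depth becomes 1
  Position 5 ')': depth becomes 0
  Position 6 '(': depth becomes 1
  Position 7 '(': depth becomes 2
  Position 8 ')': depth becomes 1
  Position 9 '(': depth becomes 2
  Position 10 '(': depth becomes 3
  Position 11 '(': depth becomes 4
  Position 12 '(': depth becomes 5
  Position 13 ')': depth becomes 4
  Position 14 ')': depth becomes 3
  Position 15 ')': depth becomes 2
  Position 16 ')': depth becomes 1
  Position 17 '(': depth becomes 2
  Position 18 ')': depth becomes 1
  Position 19 ')': depth becomes 0
  Position 20 '(': depth becomes 1
  Position 21 '(': depth becomes 2
  Position 22 ')': depth becomes 1
  Position 23 ')': depth becomes 0
  Position 24 '(': depth becomes 1
  Position 25 '(': depth becomes 2
  Position 26 ')': depth becomes 1
  Position 27 ')': depth becomes 0
Maximum depth reached: 5

5


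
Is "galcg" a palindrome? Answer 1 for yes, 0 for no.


Input: galcg
Reversed: gclag
  Compare pos 0 ('g') with pos 4 ('g'): match
  Compare pos 1 ('a') with pos 3 ('c'): MISMATCH
Result: not a palindrome

0


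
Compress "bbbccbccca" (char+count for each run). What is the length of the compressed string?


Input: bbbccbccca
Runs:
  'b' x 3 => "b3"
  'c' x 2 => "c2"
  'b' x 1 => "b1"
  'c' x 3 => "c3"
  'a' x 1 => "a1"
Compressed: "b3c2b1c3a1"
Compressed length: 10

10


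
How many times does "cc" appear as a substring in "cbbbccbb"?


Searching for "cc" in "cbbbccbb"
Scanning each position:
  Position 0: "cb" => no
  Position 1: "bb" => no
  Position 2: "bb" => no
  Position 3: "bc" => no
  Position 4: "cc" => MATCH
  Position 5: "cb" => no
  Position 6: "bb" => no
Total occurrences: 1

1
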